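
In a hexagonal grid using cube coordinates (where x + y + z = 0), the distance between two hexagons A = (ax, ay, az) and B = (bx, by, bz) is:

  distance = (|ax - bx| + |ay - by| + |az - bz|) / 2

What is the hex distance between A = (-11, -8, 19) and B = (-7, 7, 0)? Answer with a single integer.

|ax - bx| = |-11 - (-7)| = 4
|ay - by| = |-8 - 7| = 15
|az - bz| = |19 - 0| = 19
distance = (4 + 15 + 19) / 2 = 38 / 2 = 19

Answer: 19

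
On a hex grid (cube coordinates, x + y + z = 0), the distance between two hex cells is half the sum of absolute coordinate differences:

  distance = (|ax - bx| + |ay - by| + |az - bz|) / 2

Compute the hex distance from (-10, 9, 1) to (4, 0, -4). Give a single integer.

|ax - bx| = |-10 - 4| = 14
|ay - by| = |9 - 0| = 9
|az - bz| = |1 - (-4)| = 5
distance = (14 + 9 + 5) / 2 = 28 / 2 = 14

Answer: 14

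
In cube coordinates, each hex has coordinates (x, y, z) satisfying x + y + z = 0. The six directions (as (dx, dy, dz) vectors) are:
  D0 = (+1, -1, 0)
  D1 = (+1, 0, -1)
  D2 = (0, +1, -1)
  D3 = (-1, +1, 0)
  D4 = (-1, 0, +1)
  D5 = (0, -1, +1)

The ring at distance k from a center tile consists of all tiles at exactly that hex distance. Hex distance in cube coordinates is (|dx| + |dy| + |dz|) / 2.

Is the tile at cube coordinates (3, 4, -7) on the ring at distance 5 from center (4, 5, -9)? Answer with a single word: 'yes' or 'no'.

Answer: no

Derivation:
|px - cx| = |3 - 4| = 1
|py - cy| = |4 - 5| = 1
|pz - cz| = |-7 - (-9)| = 2
distance = (1+1+2)/2 = 4/2 = 2
radius = 5; distance != radius -> no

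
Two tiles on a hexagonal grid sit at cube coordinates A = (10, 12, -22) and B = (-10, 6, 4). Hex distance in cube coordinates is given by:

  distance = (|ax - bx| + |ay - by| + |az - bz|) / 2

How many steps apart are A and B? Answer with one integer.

Answer: 26

Derivation:
|ax - bx| = |10 - (-10)| = 20
|ay - by| = |12 - 6| = 6
|az - bz| = |-22 - 4| = 26
distance = (20 + 6 + 26) / 2 = 52 / 2 = 26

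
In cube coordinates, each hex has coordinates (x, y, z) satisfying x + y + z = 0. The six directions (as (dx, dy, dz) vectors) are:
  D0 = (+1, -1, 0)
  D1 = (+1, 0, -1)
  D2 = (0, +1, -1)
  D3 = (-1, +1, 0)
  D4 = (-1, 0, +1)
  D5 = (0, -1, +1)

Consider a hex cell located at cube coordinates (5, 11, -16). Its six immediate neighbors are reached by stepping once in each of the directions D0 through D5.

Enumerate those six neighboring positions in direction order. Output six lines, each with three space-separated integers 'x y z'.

Answer: 6 10 -16
6 11 -17
5 12 -17
4 12 -16
4 11 -15
5 10 -15

Derivation:
Center: (5, 11, -16). Add each direction:
  D0: (5, 11, -16) + (1, -1, 0) = (6, 10, -16)
  D1: (5, 11, -16) + (1, 0, -1) = (6, 11, -17)
  D2: (5, 11, -16) + (0, 1, -1) = (5, 12, -17)
  D3: (5, 11, -16) + (-1, 1, 0) = (4, 12, -16)
  D4: (5, 11, -16) + (-1, 0, 1) = (4, 11, -15)
  D5: (5, 11, -16) + (0, -1, 1) = (5, 10, -15)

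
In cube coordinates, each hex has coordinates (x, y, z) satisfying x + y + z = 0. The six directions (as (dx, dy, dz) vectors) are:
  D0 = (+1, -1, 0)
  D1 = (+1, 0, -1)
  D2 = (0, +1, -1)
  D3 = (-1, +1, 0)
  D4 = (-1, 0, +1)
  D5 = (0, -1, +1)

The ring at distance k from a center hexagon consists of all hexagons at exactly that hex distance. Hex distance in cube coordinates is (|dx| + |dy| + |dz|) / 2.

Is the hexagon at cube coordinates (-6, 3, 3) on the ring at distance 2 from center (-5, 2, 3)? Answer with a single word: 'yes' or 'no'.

|px - cx| = |-6 - (-5)| = 1
|py - cy| = |3 - 2| = 1
|pz - cz| = |3 - 3| = 0
distance = (1+1+0)/2 = 2/2 = 1
radius = 2; distance != radius -> no

Answer: no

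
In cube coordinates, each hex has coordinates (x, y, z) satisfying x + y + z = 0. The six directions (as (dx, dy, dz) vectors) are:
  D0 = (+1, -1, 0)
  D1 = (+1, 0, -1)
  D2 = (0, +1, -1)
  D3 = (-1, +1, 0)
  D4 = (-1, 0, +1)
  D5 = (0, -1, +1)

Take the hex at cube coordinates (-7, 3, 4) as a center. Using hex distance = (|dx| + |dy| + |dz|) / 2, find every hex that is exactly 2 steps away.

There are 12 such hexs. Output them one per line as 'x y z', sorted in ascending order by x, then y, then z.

Answer: -9 3 6
-9 4 5
-9 5 4
-8 2 6
-8 5 3
-7 1 6
-7 5 2
-6 1 5
-6 4 2
-5 1 4
-5 2 3
-5 3 2

Derivation:
Walk ring at distance 2 from (-7, 3, 4):
Start at center + D4*2 = (-9, 3, 6)
  hex 0: (-9, 3, 6)
  hex 1: (-8, 2, 6)
  hex 2: (-7, 1, 6)
  hex 3: (-6, 1, 5)
  hex 4: (-5, 1, 4)
  hex 5: (-5, 2, 3)
  hex 6: (-5, 3, 2)
  hex 7: (-6, 4, 2)
  hex 8: (-7, 5, 2)
  hex 9: (-8, 5, 3)
  hex 10: (-9, 5, 4)
  hex 11: (-9, 4, 5)
Sorted: 12 hexes.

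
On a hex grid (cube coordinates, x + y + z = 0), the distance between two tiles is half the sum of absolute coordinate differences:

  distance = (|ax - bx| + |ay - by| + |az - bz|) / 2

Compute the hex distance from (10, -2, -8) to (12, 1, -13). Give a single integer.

|ax - bx| = |10 - 12| = 2
|ay - by| = |-2 - 1| = 3
|az - bz| = |-8 - (-13)| = 5
distance = (2 + 3 + 5) / 2 = 10 / 2 = 5

Answer: 5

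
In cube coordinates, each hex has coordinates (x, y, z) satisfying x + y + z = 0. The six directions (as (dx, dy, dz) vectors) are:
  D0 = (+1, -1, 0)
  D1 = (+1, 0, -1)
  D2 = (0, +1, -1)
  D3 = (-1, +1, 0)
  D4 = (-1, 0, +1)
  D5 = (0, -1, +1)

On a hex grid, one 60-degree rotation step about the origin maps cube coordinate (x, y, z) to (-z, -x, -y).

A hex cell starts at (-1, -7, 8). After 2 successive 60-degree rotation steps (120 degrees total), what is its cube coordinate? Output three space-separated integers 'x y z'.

Answer: -7 8 -1

Derivation:
Start: (-1, -7, 8)
Step 1: (-1, -7, 8) -> (-(8), -(-1), -(-7)) = (-8, 1, 7)
Step 2: (-8, 1, 7) -> (-(7), -(-8), -(1)) = (-7, 8, -1)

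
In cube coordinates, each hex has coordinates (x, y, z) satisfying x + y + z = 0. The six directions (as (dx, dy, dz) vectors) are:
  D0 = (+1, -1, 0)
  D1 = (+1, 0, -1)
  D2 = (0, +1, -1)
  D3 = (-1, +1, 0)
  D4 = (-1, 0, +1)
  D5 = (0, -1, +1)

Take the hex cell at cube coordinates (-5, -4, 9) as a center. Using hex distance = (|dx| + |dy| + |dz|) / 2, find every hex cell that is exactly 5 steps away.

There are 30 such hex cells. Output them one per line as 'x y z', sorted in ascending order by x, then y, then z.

Answer: -10 -4 14
-10 -3 13
-10 -2 12
-10 -1 11
-10 0 10
-10 1 9
-9 -5 14
-9 1 8
-8 -6 14
-8 1 7
-7 -7 14
-7 1 6
-6 -8 14
-6 1 5
-5 -9 14
-5 1 4
-4 -9 13
-4 0 4
-3 -9 12
-3 -1 4
-2 -9 11
-2 -2 4
-1 -9 10
-1 -3 4
0 -9 9
0 -8 8
0 -7 7
0 -6 6
0 -5 5
0 -4 4

Derivation:
Walk ring at distance 5 from (-5, -4, 9):
Start at center + D4*5 = (-10, -4, 14)
  hex 0: (-10, -4, 14)
  hex 1: (-9, -5, 14)
  hex 2: (-8, -6, 14)
  hex 3: (-7, -7, 14)
  hex 4: (-6, -8, 14)
  hex 5: (-5, -9, 14)
  hex 6: (-4, -9, 13)
  hex 7: (-3, -9, 12)
  hex 8: (-2, -9, 11)
  hex 9: (-1, -9, 10)
  hex 10: (0, -9, 9)
  hex 11: (0, -8, 8)
  hex 12: (0, -7, 7)
  hex 13: (0, -6, 6)
  hex 14: (0, -5, 5)
  hex 15: (0, -4, 4)
  hex 16: (-1, -3, 4)
  hex 17: (-2, -2, 4)
  hex 18: (-3, -1, 4)
  hex 19: (-4, 0, 4)
  hex 20: (-5, 1, 4)
  hex 21: (-6, 1, 5)
  hex 22: (-7, 1, 6)
  hex 23: (-8, 1, 7)
  hex 24: (-9, 1, 8)
  hex 25: (-10, 1, 9)
  hex 26: (-10, 0, 10)
  hex 27: (-10, -1, 11)
  hex 28: (-10, -2, 12)
  hex 29: (-10, -3, 13)
Sorted: 30 hexes.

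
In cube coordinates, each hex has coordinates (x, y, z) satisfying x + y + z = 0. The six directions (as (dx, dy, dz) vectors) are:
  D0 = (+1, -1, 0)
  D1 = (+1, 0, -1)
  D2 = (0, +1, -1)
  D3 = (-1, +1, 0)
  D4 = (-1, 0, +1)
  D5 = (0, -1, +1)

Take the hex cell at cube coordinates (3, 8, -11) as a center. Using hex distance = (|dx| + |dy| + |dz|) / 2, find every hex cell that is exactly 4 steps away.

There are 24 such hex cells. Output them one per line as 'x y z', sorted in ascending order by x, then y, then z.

Answer: -1 8 -7
-1 9 -8
-1 10 -9
-1 11 -10
-1 12 -11
0 7 -7
0 12 -12
1 6 -7
1 12 -13
2 5 -7
2 12 -14
3 4 -7
3 12 -15
4 4 -8
4 11 -15
5 4 -9
5 10 -15
6 4 -10
6 9 -15
7 4 -11
7 5 -12
7 6 -13
7 7 -14
7 8 -15

Derivation:
Walk ring at distance 4 from (3, 8, -11):
Start at center + D4*4 = (-1, 8, -7)
  hex 0: (-1, 8, -7)
  hex 1: (0, 7, -7)
  hex 2: (1, 6, -7)
  hex 3: (2, 5, -7)
  hex 4: (3, 4, -7)
  hex 5: (4, 4, -8)
  hex 6: (5, 4, -9)
  hex 7: (6, 4, -10)
  hex 8: (7, 4, -11)
  hex 9: (7, 5, -12)
  hex 10: (7, 6, -13)
  hex 11: (7, 7, -14)
  hex 12: (7, 8, -15)
  hex 13: (6, 9, -15)
  hex 14: (5, 10, -15)
  hex 15: (4, 11, -15)
  hex 16: (3, 12, -15)
  hex 17: (2, 12, -14)
  hex 18: (1, 12, -13)
  hex 19: (0, 12, -12)
  hex 20: (-1, 12, -11)
  hex 21: (-1, 11, -10)
  hex 22: (-1, 10, -9)
  hex 23: (-1, 9, -8)
Sorted: 24 hexes.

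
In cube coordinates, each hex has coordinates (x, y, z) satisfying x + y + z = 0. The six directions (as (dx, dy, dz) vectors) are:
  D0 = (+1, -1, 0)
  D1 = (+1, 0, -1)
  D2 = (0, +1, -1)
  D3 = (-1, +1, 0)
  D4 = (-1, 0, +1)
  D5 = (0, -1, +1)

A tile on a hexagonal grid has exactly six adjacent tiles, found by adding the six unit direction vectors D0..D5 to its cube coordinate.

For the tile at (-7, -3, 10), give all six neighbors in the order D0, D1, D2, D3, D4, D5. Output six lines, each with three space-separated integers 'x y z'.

Answer: -6 -4 10
-6 -3 9
-7 -2 9
-8 -2 10
-8 -3 11
-7 -4 11

Derivation:
Center: (-7, -3, 10). Add each direction:
  D0: (-7, -3, 10) + (1, -1, 0) = (-6, -4, 10)
  D1: (-7, -3, 10) + (1, 0, -1) = (-6, -3, 9)
  D2: (-7, -3, 10) + (0, 1, -1) = (-7, -2, 9)
  D3: (-7, -3, 10) + (-1, 1, 0) = (-8, -2, 10)
  D4: (-7, -3, 10) + (-1, 0, 1) = (-8, -3, 11)
  D5: (-7, -3, 10) + (0, -1, 1) = (-7, -4, 11)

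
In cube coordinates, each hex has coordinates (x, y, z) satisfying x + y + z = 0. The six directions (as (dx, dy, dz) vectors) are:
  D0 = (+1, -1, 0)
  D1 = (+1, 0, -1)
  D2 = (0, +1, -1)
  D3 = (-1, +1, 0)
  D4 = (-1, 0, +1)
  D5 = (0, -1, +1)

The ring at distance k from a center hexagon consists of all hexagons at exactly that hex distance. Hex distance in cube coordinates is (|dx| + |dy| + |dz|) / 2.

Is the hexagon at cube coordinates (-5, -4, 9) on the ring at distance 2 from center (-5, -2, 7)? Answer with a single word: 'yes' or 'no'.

|px - cx| = |-5 - (-5)| = 0
|py - cy| = |-4 - (-2)| = 2
|pz - cz| = |9 - 7| = 2
distance = (0+2+2)/2 = 4/2 = 2
radius = 2; distance == radius -> yes

Answer: yes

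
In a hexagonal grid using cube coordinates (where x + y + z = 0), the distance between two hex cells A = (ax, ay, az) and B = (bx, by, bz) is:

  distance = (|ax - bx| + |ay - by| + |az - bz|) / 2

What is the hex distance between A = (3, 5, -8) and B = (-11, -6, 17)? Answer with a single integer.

|ax - bx| = |3 - (-11)| = 14
|ay - by| = |5 - (-6)| = 11
|az - bz| = |-8 - 17| = 25
distance = (14 + 11 + 25) / 2 = 50 / 2 = 25

Answer: 25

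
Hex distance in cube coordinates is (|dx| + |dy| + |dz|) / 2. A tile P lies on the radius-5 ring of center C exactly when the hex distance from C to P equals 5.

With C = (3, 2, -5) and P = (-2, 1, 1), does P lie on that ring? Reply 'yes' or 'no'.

|px - cx| = |-2 - 3| = 5
|py - cy| = |1 - 2| = 1
|pz - cz| = |1 - (-5)| = 6
distance = (5+1+6)/2 = 12/2 = 6
radius = 5; distance != radius -> no

Answer: no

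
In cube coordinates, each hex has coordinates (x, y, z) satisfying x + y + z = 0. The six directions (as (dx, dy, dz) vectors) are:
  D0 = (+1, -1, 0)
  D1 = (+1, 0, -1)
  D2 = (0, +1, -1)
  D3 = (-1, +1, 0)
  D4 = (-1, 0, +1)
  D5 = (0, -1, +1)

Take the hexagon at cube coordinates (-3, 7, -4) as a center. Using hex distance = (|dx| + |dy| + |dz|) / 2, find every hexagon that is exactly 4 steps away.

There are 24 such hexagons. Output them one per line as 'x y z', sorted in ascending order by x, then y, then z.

Walk ring at distance 4 from (-3, 7, -4):
Start at center + D4*4 = (-7, 7, 0)
  hex 0: (-7, 7, 0)
  hex 1: (-6, 6, 0)
  hex 2: (-5, 5, 0)
  hex 3: (-4, 4, 0)
  hex 4: (-3, 3, 0)
  hex 5: (-2, 3, -1)
  hex 6: (-1, 3, -2)
  hex 7: (0, 3, -3)
  hex 8: (1, 3, -4)
  hex 9: (1, 4, -5)
  hex 10: (1, 5, -6)
  hex 11: (1, 6, -7)
  hex 12: (1, 7, -8)
  hex 13: (0, 8, -8)
  hex 14: (-1, 9, -8)
  hex 15: (-2, 10, -8)
  hex 16: (-3, 11, -8)
  hex 17: (-4, 11, -7)
  hex 18: (-5, 11, -6)
  hex 19: (-6, 11, -5)
  hex 20: (-7, 11, -4)
  hex 21: (-7, 10, -3)
  hex 22: (-7, 9, -2)
  hex 23: (-7, 8, -1)
Sorted: 24 hexes.

Answer: -7 7 0
-7 8 -1
-7 9 -2
-7 10 -3
-7 11 -4
-6 6 0
-6 11 -5
-5 5 0
-5 11 -6
-4 4 0
-4 11 -7
-3 3 0
-3 11 -8
-2 3 -1
-2 10 -8
-1 3 -2
-1 9 -8
0 3 -3
0 8 -8
1 3 -4
1 4 -5
1 5 -6
1 6 -7
1 7 -8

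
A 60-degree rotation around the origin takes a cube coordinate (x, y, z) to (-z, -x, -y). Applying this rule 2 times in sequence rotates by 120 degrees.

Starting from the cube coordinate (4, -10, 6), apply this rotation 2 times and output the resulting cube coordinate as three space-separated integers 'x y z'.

Answer: -10 6 4

Derivation:
Start: (4, -10, 6)
Step 1: (4, -10, 6) -> (-(6), -(4), -(-10)) = (-6, -4, 10)
Step 2: (-6, -4, 10) -> (-(10), -(-6), -(-4)) = (-10, 6, 4)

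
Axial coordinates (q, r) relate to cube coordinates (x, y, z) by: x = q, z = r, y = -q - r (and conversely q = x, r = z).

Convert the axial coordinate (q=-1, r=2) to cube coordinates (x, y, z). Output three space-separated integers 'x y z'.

x = q = -1
z = r = 2
y = -x - z = -(-1) - (2) = -1

Answer: -1 -1 2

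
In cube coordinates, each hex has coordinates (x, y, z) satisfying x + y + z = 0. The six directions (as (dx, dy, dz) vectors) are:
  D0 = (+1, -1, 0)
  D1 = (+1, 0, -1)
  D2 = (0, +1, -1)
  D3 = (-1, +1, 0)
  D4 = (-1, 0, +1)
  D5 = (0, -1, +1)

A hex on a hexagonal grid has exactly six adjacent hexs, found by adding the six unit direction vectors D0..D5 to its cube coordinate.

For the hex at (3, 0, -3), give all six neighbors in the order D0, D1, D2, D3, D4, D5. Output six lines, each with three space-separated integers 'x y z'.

Center: (3, 0, -3). Add each direction:
  D0: (3, 0, -3) + (1, -1, 0) = (4, -1, -3)
  D1: (3, 0, -3) + (1, 0, -1) = (4, 0, -4)
  D2: (3, 0, -3) + (0, 1, -1) = (3, 1, -4)
  D3: (3, 0, -3) + (-1, 1, 0) = (2, 1, -3)
  D4: (3, 0, -3) + (-1, 0, 1) = (2, 0, -2)
  D5: (3, 0, -3) + (0, -1, 1) = (3, -1, -2)

Answer: 4 -1 -3
4 0 -4
3 1 -4
2 1 -3
2 0 -2
3 -1 -2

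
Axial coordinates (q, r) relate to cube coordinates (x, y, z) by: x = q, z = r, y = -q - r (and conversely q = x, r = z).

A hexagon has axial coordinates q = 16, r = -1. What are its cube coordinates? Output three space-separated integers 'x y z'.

Answer: 16 -15 -1

Derivation:
x = q = 16
z = r = -1
y = -x - z = -(16) - (-1) = -15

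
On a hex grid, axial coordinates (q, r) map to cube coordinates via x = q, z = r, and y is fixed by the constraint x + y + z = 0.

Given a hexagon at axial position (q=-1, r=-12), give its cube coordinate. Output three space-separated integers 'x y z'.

Answer: -1 13 -12

Derivation:
x = q = -1
z = r = -12
y = -x - z = -(-1) - (-12) = 13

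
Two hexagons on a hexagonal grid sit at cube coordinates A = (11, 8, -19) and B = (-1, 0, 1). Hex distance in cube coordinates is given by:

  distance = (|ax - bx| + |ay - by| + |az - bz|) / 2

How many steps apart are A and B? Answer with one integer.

|ax - bx| = |11 - (-1)| = 12
|ay - by| = |8 - 0| = 8
|az - bz| = |-19 - 1| = 20
distance = (12 + 8 + 20) / 2 = 40 / 2 = 20

Answer: 20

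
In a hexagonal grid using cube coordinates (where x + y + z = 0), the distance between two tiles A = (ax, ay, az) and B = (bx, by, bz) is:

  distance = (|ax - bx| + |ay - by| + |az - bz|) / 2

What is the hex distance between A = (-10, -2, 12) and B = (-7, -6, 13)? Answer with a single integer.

|ax - bx| = |-10 - (-7)| = 3
|ay - by| = |-2 - (-6)| = 4
|az - bz| = |12 - 13| = 1
distance = (3 + 4 + 1) / 2 = 8 / 2 = 4

Answer: 4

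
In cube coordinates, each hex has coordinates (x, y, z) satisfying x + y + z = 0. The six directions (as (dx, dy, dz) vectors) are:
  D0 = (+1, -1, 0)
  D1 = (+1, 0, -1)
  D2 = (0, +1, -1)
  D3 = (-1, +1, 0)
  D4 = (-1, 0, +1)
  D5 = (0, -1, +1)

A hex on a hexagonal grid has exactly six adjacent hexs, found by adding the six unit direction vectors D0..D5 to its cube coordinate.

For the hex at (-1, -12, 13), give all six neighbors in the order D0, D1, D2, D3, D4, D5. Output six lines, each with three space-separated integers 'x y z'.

Center: (-1, -12, 13). Add each direction:
  D0: (-1, -12, 13) + (1, -1, 0) = (0, -13, 13)
  D1: (-1, -12, 13) + (1, 0, -1) = (0, -12, 12)
  D2: (-1, -12, 13) + (0, 1, -1) = (-1, -11, 12)
  D3: (-1, -12, 13) + (-1, 1, 0) = (-2, -11, 13)
  D4: (-1, -12, 13) + (-1, 0, 1) = (-2, -12, 14)
  D5: (-1, -12, 13) + (0, -1, 1) = (-1, -13, 14)

Answer: 0 -13 13
0 -12 12
-1 -11 12
-2 -11 13
-2 -12 14
-1 -13 14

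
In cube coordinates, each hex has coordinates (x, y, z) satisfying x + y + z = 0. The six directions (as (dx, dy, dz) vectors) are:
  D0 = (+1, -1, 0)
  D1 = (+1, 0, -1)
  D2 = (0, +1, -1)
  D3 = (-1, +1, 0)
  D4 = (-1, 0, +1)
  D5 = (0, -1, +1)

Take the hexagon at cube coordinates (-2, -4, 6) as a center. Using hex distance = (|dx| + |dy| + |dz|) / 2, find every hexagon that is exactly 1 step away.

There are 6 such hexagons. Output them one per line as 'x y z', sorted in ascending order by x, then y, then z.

Answer: -3 -4 7
-3 -3 6
-2 -5 7
-2 -3 5
-1 -5 6
-1 -4 5

Derivation:
Walk ring at distance 1 from (-2, -4, 6):
Start at center + D4*1 = (-3, -4, 7)
  hex 0: (-3, -4, 7)
  hex 1: (-2, -5, 7)
  hex 2: (-1, -5, 6)
  hex 3: (-1, -4, 5)
  hex 4: (-2, -3, 5)
  hex 5: (-3, -3, 6)
Sorted: 6 hexes.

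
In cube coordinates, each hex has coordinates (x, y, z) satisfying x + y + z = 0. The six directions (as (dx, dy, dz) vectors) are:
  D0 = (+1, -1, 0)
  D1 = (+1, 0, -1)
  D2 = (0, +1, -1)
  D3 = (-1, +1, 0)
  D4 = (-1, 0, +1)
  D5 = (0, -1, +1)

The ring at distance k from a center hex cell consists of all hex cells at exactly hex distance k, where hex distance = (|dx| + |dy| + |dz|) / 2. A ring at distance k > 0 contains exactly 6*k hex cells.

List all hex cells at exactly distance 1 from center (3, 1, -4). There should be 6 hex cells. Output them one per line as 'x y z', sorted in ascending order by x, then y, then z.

Walk ring at distance 1 from (3, 1, -4):
Start at center + D4*1 = (2, 1, -3)
  hex 0: (2, 1, -3)
  hex 1: (3, 0, -3)
  hex 2: (4, 0, -4)
  hex 3: (4, 1, -5)
  hex 4: (3, 2, -5)
  hex 5: (2, 2, -4)
Sorted: 6 hexes.

Answer: 2 1 -3
2 2 -4
3 0 -3
3 2 -5
4 0 -4
4 1 -5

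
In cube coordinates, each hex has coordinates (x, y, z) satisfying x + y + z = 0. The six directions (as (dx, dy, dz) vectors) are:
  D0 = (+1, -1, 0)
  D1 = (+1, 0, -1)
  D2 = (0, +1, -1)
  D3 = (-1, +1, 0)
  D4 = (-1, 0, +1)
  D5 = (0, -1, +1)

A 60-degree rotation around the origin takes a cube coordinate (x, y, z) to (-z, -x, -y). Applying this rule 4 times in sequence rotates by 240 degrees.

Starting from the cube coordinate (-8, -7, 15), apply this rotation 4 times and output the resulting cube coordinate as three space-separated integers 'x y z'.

Start: (-8, -7, 15)
Step 1: (-8, -7, 15) -> (-(15), -(-8), -(-7)) = (-15, 8, 7)
Step 2: (-15, 8, 7) -> (-(7), -(-15), -(8)) = (-7, 15, -8)
Step 3: (-7, 15, -8) -> (-(-8), -(-7), -(15)) = (8, 7, -15)
Step 4: (8, 7, -15) -> (-(-15), -(8), -(7)) = (15, -8, -7)

Answer: 15 -8 -7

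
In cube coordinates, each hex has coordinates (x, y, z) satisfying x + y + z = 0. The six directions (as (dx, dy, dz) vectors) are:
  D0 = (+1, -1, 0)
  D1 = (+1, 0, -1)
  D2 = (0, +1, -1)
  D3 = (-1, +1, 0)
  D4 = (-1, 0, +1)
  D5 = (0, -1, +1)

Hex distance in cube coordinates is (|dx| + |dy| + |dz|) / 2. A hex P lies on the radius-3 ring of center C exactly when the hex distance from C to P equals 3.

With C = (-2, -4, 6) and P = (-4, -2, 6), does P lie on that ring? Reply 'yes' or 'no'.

Answer: no

Derivation:
|px - cx| = |-4 - (-2)| = 2
|py - cy| = |-2 - (-4)| = 2
|pz - cz| = |6 - 6| = 0
distance = (2+2+0)/2 = 4/2 = 2
radius = 3; distance != radius -> no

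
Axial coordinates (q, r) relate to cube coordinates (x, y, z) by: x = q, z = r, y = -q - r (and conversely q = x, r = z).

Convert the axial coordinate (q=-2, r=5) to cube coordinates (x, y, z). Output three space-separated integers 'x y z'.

x = q = -2
z = r = 5
y = -x - z = -(-2) - (5) = -3

Answer: -2 -3 5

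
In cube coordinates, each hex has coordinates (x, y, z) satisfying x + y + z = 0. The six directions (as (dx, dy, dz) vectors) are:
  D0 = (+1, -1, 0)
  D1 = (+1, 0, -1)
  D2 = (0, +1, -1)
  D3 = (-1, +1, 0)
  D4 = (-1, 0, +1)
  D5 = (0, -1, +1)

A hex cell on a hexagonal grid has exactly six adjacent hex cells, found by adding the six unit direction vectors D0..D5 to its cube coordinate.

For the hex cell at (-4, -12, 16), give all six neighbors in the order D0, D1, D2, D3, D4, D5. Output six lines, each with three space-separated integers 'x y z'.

Center: (-4, -12, 16). Add each direction:
  D0: (-4, -12, 16) + (1, -1, 0) = (-3, -13, 16)
  D1: (-4, -12, 16) + (1, 0, -1) = (-3, -12, 15)
  D2: (-4, -12, 16) + (0, 1, -1) = (-4, -11, 15)
  D3: (-4, -12, 16) + (-1, 1, 0) = (-5, -11, 16)
  D4: (-4, -12, 16) + (-1, 0, 1) = (-5, -12, 17)
  D5: (-4, -12, 16) + (0, -1, 1) = (-4, -13, 17)

Answer: -3 -13 16
-3 -12 15
-4 -11 15
-5 -11 16
-5 -12 17
-4 -13 17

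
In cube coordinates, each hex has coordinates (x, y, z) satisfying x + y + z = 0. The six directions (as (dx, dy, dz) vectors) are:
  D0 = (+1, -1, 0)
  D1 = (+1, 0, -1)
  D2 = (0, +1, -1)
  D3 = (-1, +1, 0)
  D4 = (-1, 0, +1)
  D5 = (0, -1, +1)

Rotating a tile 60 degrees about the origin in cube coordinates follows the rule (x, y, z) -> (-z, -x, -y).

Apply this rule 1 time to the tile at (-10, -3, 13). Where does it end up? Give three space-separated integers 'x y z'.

Start: (-10, -3, 13)
Step 1: (-10, -3, 13) -> (-(13), -(-10), -(-3)) = (-13, 10, 3)

Answer: -13 10 3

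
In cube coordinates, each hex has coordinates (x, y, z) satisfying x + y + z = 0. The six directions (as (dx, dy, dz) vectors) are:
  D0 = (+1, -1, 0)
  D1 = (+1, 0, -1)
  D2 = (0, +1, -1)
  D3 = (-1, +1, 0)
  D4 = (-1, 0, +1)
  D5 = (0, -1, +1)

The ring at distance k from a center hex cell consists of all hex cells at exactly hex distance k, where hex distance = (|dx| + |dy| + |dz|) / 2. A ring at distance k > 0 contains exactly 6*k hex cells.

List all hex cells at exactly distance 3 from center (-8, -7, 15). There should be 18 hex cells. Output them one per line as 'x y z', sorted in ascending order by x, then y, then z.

Walk ring at distance 3 from (-8, -7, 15):
Start at center + D4*3 = (-11, -7, 18)
  hex 0: (-11, -7, 18)
  hex 1: (-10, -8, 18)
  hex 2: (-9, -9, 18)
  hex 3: (-8, -10, 18)
  hex 4: (-7, -10, 17)
  hex 5: (-6, -10, 16)
  hex 6: (-5, -10, 15)
  hex 7: (-5, -9, 14)
  hex 8: (-5, -8, 13)
  hex 9: (-5, -7, 12)
  hex 10: (-6, -6, 12)
  hex 11: (-7, -5, 12)
  hex 12: (-8, -4, 12)
  hex 13: (-9, -4, 13)
  hex 14: (-10, -4, 14)
  hex 15: (-11, -4, 15)
  hex 16: (-11, -5, 16)
  hex 17: (-11, -6, 17)
Sorted: 18 hexes.

Answer: -11 -7 18
-11 -6 17
-11 -5 16
-11 -4 15
-10 -8 18
-10 -4 14
-9 -9 18
-9 -4 13
-8 -10 18
-8 -4 12
-7 -10 17
-7 -5 12
-6 -10 16
-6 -6 12
-5 -10 15
-5 -9 14
-5 -8 13
-5 -7 12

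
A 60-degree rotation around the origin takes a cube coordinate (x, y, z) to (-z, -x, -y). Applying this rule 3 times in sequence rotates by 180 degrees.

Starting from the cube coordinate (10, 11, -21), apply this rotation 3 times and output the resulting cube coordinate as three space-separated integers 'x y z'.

Start: (10, 11, -21)
Step 1: (10, 11, -21) -> (-(-21), -(10), -(11)) = (21, -10, -11)
Step 2: (21, -10, -11) -> (-(-11), -(21), -(-10)) = (11, -21, 10)
Step 3: (11, -21, 10) -> (-(10), -(11), -(-21)) = (-10, -11, 21)

Answer: -10 -11 21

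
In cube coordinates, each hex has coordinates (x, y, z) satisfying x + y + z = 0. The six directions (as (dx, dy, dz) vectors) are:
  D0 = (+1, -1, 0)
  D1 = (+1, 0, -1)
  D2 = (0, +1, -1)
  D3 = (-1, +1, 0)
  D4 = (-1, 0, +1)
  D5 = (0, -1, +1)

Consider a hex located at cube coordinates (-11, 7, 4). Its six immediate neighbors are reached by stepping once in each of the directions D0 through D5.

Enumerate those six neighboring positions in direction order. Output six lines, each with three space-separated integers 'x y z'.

Center: (-11, 7, 4). Add each direction:
  D0: (-11, 7, 4) + (1, -1, 0) = (-10, 6, 4)
  D1: (-11, 7, 4) + (1, 0, -1) = (-10, 7, 3)
  D2: (-11, 7, 4) + (0, 1, -1) = (-11, 8, 3)
  D3: (-11, 7, 4) + (-1, 1, 0) = (-12, 8, 4)
  D4: (-11, 7, 4) + (-1, 0, 1) = (-12, 7, 5)
  D5: (-11, 7, 4) + (0, -1, 1) = (-11, 6, 5)

Answer: -10 6 4
-10 7 3
-11 8 3
-12 8 4
-12 7 5
-11 6 5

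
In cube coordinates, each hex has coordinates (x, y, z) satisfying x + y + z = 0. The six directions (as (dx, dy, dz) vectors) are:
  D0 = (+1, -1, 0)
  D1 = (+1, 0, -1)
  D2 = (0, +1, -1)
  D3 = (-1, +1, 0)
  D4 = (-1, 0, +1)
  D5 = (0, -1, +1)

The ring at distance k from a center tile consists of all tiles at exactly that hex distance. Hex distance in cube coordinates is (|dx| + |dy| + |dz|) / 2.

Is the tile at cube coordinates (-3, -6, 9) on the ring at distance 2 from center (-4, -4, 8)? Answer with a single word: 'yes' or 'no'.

|px - cx| = |-3 - (-4)| = 1
|py - cy| = |-6 - (-4)| = 2
|pz - cz| = |9 - 8| = 1
distance = (1+2+1)/2 = 4/2 = 2
radius = 2; distance == radius -> yes

Answer: yes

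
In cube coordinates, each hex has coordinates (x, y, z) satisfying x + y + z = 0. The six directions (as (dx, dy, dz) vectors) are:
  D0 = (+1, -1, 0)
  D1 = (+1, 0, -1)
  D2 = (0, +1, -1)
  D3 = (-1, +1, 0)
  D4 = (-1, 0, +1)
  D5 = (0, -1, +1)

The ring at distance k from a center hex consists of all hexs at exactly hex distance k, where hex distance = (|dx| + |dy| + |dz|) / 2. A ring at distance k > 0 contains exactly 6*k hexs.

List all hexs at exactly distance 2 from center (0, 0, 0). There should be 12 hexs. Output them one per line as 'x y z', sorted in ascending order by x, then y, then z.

Walk ring at distance 2 from (0, 0, 0):
Start at center + D4*2 = (-2, 0, 2)
  hex 0: (-2, 0, 2)
  hex 1: (-1, -1, 2)
  hex 2: (0, -2, 2)
  hex 3: (1, -2, 1)
  hex 4: (2, -2, 0)
  hex 5: (2, -1, -1)
  hex 6: (2, 0, -2)
  hex 7: (1, 1, -2)
  hex 8: (0, 2, -2)
  hex 9: (-1, 2, -1)
  hex 10: (-2, 2, 0)
  hex 11: (-2, 1, 1)
Sorted: 12 hexes.

Answer: -2 0 2
-2 1 1
-2 2 0
-1 -1 2
-1 2 -1
0 -2 2
0 2 -2
1 -2 1
1 1 -2
2 -2 0
2 -1 -1
2 0 -2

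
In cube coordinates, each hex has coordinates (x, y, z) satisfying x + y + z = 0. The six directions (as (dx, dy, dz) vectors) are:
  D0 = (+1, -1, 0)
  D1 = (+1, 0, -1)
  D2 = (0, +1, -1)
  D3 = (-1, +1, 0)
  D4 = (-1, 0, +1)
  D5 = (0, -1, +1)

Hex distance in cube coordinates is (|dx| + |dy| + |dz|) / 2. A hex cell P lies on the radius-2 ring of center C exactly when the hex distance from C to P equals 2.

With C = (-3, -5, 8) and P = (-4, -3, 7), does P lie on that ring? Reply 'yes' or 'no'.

Answer: yes

Derivation:
|px - cx| = |-4 - (-3)| = 1
|py - cy| = |-3 - (-5)| = 2
|pz - cz| = |7 - 8| = 1
distance = (1+2+1)/2 = 4/2 = 2
radius = 2; distance == radius -> yes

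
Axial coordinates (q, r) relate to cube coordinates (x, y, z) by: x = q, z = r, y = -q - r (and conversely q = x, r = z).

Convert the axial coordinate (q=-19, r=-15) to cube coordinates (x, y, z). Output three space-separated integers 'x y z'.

Answer: -19 34 -15

Derivation:
x = q = -19
z = r = -15
y = -x - z = -(-19) - (-15) = 34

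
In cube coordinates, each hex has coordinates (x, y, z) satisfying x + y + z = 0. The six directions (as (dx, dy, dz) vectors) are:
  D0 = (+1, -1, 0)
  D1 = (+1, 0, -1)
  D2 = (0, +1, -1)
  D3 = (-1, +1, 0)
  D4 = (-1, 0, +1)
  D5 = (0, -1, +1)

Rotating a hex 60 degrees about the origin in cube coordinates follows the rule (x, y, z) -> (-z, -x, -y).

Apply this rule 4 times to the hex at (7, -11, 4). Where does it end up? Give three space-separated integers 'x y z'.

Answer: 4 7 -11

Derivation:
Start: (7, -11, 4)
Step 1: (7, -11, 4) -> (-(4), -(7), -(-11)) = (-4, -7, 11)
Step 2: (-4, -7, 11) -> (-(11), -(-4), -(-7)) = (-11, 4, 7)
Step 3: (-11, 4, 7) -> (-(7), -(-11), -(4)) = (-7, 11, -4)
Step 4: (-7, 11, -4) -> (-(-4), -(-7), -(11)) = (4, 7, -11)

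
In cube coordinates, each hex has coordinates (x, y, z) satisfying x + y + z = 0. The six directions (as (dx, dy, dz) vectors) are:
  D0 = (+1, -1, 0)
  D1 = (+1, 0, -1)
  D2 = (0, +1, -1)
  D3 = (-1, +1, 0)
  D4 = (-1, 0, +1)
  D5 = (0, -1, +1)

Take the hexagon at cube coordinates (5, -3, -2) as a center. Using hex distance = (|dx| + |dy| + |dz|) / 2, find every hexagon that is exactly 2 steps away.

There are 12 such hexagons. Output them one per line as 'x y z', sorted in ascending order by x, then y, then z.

Walk ring at distance 2 from (5, -3, -2):
Start at center + D4*2 = (3, -3, 0)
  hex 0: (3, -3, 0)
  hex 1: (4, -4, 0)
  hex 2: (5, -5, 0)
  hex 3: (6, -5, -1)
  hex 4: (7, -5, -2)
  hex 5: (7, -4, -3)
  hex 6: (7, -3, -4)
  hex 7: (6, -2, -4)
  hex 8: (5, -1, -4)
  hex 9: (4, -1, -3)
  hex 10: (3, -1, -2)
  hex 11: (3, -2, -1)
Sorted: 12 hexes.

Answer: 3 -3 0
3 -2 -1
3 -1 -2
4 -4 0
4 -1 -3
5 -5 0
5 -1 -4
6 -5 -1
6 -2 -4
7 -5 -2
7 -4 -3
7 -3 -4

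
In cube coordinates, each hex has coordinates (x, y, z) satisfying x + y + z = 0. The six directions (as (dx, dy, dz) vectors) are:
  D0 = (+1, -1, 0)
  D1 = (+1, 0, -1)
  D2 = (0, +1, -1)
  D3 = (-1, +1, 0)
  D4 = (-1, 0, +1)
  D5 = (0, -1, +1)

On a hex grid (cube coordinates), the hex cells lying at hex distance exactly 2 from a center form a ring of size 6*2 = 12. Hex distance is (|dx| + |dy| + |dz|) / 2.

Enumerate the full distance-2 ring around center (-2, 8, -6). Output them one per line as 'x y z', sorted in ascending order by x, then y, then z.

Walk ring at distance 2 from (-2, 8, -6):
Start at center + D4*2 = (-4, 8, -4)
  hex 0: (-4, 8, -4)
  hex 1: (-3, 7, -4)
  hex 2: (-2, 6, -4)
  hex 3: (-1, 6, -5)
  hex 4: (0, 6, -6)
  hex 5: (0, 7, -7)
  hex 6: (0, 8, -8)
  hex 7: (-1, 9, -8)
  hex 8: (-2, 10, -8)
  hex 9: (-3, 10, -7)
  hex 10: (-4, 10, -6)
  hex 11: (-4, 9, -5)
Sorted: 12 hexes.

Answer: -4 8 -4
-4 9 -5
-4 10 -6
-3 7 -4
-3 10 -7
-2 6 -4
-2 10 -8
-1 6 -5
-1 9 -8
0 6 -6
0 7 -7
0 8 -8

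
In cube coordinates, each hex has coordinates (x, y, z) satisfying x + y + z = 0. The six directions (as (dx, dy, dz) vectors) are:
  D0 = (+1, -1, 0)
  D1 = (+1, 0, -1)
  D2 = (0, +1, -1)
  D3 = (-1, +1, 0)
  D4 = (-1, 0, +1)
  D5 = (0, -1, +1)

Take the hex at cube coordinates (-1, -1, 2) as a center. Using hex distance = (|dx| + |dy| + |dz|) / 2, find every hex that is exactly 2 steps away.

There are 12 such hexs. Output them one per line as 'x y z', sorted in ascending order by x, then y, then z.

Walk ring at distance 2 from (-1, -1, 2):
Start at center + D4*2 = (-3, -1, 4)
  hex 0: (-3, -1, 4)
  hex 1: (-2, -2, 4)
  hex 2: (-1, -3, 4)
  hex 3: (0, -3, 3)
  hex 4: (1, -3, 2)
  hex 5: (1, -2, 1)
  hex 6: (1, -1, 0)
  hex 7: (0, 0, 0)
  hex 8: (-1, 1, 0)
  hex 9: (-2, 1, 1)
  hex 10: (-3, 1, 2)
  hex 11: (-3, 0, 3)
Sorted: 12 hexes.

Answer: -3 -1 4
-3 0 3
-3 1 2
-2 -2 4
-2 1 1
-1 -3 4
-1 1 0
0 -3 3
0 0 0
1 -3 2
1 -2 1
1 -1 0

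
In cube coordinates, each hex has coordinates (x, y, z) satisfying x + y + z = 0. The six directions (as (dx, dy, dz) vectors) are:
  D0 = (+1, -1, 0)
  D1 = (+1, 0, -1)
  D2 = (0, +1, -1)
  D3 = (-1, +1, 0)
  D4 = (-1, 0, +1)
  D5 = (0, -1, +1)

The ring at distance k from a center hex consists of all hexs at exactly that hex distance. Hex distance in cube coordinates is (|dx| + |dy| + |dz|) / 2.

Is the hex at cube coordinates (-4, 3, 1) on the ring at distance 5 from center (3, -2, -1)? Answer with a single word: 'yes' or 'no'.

|px - cx| = |-4 - 3| = 7
|py - cy| = |3 - (-2)| = 5
|pz - cz| = |1 - (-1)| = 2
distance = (7+5+2)/2 = 14/2 = 7
radius = 5; distance != radius -> no

Answer: no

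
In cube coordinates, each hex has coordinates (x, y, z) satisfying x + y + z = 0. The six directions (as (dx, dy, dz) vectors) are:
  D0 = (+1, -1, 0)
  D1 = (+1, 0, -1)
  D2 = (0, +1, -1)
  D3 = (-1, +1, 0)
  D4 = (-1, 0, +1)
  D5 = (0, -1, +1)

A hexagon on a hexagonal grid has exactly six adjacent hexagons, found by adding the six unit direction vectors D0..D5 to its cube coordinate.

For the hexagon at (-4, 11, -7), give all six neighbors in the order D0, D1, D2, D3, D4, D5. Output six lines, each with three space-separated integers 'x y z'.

Center: (-4, 11, -7). Add each direction:
  D0: (-4, 11, -7) + (1, -1, 0) = (-3, 10, -7)
  D1: (-4, 11, -7) + (1, 0, -1) = (-3, 11, -8)
  D2: (-4, 11, -7) + (0, 1, -1) = (-4, 12, -8)
  D3: (-4, 11, -7) + (-1, 1, 0) = (-5, 12, -7)
  D4: (-4, 11, -7) + (-1, 0, 1) = (-5, 11, -6)
  D5: (-4, 11, -7) + (0, -1, 1) = (-4, 10, -6)

Answer: -3 10 -7
-3 11 -8
-4 12 -8
-5 12 -7
-5 11 -6
-4 10 -6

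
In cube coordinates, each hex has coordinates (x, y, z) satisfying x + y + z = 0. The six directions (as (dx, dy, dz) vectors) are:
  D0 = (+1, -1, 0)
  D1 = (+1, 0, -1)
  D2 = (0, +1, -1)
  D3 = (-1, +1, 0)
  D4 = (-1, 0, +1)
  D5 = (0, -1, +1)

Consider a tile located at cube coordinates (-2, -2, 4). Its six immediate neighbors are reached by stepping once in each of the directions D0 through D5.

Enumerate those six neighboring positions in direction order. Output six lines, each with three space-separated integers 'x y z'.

Answer: -1 -3 4
-1 -2 3
-2 -1 3
-3 -1 4
-3 -2 5
-2 -3 5

Derivation:
Center: (-2, -2, 4). Add each direction:
  D0: (-2, -2, 4) + (1, -1, 0) = (-1, -3, 4)
  D1: (-2, -2, 4) + (1, 0, -1) = (-1, -2, 3)
  D2: (-2, -2, 4) + (0, 1, -1) = (-2, -1, 3)
  D3: (-2, -2, 4) + (-1, 1, 0) = (-3, -1, 4)
  D4: (-2, -2, 4) + (-1, 0, 1) = (-3, -2, 5)
  D5: (-2, -2, 4) + (0, -1, 1) = (-2, -3, 5)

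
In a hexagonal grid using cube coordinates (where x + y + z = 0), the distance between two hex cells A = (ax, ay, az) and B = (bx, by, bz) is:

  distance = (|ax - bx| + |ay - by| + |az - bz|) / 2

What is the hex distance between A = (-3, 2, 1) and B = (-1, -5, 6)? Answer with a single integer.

Answer: 7

Derivation:
|ax - bx| = |-3 - (-1)| = 2
|ay - by| = |2 - (-5)| = 7
|az - bz| = |1 - 6| = 5
distance = (2 + 7 + 5) / 2 = 14 / 2 = 7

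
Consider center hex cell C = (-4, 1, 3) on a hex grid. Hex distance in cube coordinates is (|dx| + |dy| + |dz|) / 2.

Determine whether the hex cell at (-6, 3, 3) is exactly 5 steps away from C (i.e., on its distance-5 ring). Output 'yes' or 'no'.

|px - cx| = |-6 - (-4)| = 2
|py - cy| = |3 - 1| = 2
|pz - cz| = |3 - 3| = 0
distance = (2+2+0)/2 = 4/2 = 2
radius = 5; distance != radius -> no

Answer: no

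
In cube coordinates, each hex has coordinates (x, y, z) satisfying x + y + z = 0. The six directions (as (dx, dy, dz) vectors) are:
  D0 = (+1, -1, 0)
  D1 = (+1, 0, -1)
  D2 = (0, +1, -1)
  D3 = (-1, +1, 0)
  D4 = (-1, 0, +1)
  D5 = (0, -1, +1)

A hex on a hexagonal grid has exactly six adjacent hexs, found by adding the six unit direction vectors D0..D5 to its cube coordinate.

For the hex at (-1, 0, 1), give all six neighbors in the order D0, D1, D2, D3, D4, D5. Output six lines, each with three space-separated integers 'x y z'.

Answer: 0 -1 1
0 0 0
-1 1 0
-2 1 1
-2 0 2
-1 -1 2

Derivation:
Center: (-1, 0, 1). Add each direction:
  D0: (-1, 0, 1) + (1, -1, 0) = (0, -1, 1)
  D1: (-1, 0, 1) + (1, 0, -1) = (0, 0, 0)
  D2: (-1, 0, 1) + (0, 1, -1) = (-1, 1, 0)
  D3: (-1, 0, 1) + (-1, 1, 0) = (-2, 1, 1)
  D4: (-1, 0, 1) + (-1, 0, 1) = (-2, 0, 2)
  D5: (-1, 0, 1) + (0, -1, 1) = (-1, -1, 2)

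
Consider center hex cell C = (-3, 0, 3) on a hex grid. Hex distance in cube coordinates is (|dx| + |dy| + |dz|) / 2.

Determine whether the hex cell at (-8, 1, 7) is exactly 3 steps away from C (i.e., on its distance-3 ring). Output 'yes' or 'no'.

Answer: no

Derivation:
|px - cx| = |-8 - (-3)| = 5
|py - cy| = |1 - 0| = 1
|pz - cz| = |7 - 3| = 4
distance = (5+1+4)/2 = 10/2 = 5
radius = 3; distance != radius -> no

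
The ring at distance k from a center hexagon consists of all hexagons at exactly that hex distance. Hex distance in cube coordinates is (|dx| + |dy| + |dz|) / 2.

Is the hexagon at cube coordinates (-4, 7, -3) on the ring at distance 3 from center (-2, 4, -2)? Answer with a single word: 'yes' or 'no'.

|px - cx| = |-4 - (-2)| = 2
|py - cy| = |7 - 4| = 3
|pz - cz| = |-3 - (-2)| = 1
distance = (2+3+1)/2 = 6/2 = 3
radius = 3; distance == radius -> yes

Answer: yes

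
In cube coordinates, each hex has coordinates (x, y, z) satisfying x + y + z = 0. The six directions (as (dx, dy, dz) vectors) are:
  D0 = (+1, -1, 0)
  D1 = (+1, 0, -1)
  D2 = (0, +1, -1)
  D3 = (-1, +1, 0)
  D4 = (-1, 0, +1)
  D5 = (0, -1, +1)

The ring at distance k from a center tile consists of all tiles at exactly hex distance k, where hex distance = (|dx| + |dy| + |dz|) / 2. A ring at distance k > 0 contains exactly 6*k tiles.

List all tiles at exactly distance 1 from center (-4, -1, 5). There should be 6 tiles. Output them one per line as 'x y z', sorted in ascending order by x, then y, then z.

Walk ring at distance 1 from (-4, -1, 5):
Start at center + D4*1 = (-5, -1, 6)
  hex 0: (-5, -1, 6)
  hex 1: (-4, -2, 6)
  hex 2: (-3, -2, 5)
  hex 3: (-3, -1, 4)
  hex 4: (-4, 0, 4)
  hex 5: (-5, 0, 5)
Sorted: 6 hexes.

Answer: -5 -1 6
-5 0 5
-4 -2 6
-4 0 4
-3 -2 5
-3 -1 4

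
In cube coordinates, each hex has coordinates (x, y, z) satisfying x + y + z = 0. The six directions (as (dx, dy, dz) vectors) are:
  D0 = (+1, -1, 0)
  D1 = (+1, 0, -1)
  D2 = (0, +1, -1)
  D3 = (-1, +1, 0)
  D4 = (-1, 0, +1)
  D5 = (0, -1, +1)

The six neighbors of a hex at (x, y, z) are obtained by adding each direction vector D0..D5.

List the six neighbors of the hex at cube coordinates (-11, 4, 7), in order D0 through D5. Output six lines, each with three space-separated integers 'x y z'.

Answer: -10 3 7
-10 4 6
-11 5 6
-12 5 7
-12 4 8
-11 3 8

Derivation:
Center: (-11, 4, 7). Add each direction:
  D0: (-11, 4, 7) + (1, -1, 0) = (-10, 3, 7)
  D1: (-11, 4, 7) + (1, 0, -1) = (-10, 4, 6)
  D2: (-11, 4, 7) + (0, 1, -1) = (-11, 5, 6)
  D3: (-11, 4, 7) + (-1, 1, 0) = (-12, 5, 7)
  D4: (-11, 4, 7) + (-1, 0, 1) = (-12, 4, 8)
  D5: (-11, 4, 7) + (0, -1, 1) = (-11, 3, 8)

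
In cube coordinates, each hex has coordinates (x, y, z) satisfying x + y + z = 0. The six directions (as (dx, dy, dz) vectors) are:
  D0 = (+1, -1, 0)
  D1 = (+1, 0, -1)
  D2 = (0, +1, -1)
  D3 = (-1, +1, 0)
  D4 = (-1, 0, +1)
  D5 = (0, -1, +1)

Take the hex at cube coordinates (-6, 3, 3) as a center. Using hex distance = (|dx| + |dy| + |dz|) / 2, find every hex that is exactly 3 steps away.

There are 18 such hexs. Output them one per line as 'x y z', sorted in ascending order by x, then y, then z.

Walk ring at distance 3 from (-6, 3, 3):
Start at center + D4*3 = (-9, 3, 6)
  hex 0: (-9, 3, 6)
  hex 1: (-8, 2, 6)
  hex 2: (-7, 1, 6)
  hex 3: (-6, 0, 6)
  hex 4: (-5, 0, 5)
  hex 5: (-4, 0, 4)
  hex 6: (-3, 0, 3)
  hex 7: (-3, 1, 2)
  hex 8: (-3, 2, 1)
  hex 9: (-3, 3, 0)
  hex 10: (-4, 4, 0)
  hex 11: (-5, 5, 0)
  hex 12: (-6, 6, 0)
  hex 13: (-7, 6, 1)
  hex 14: (-8, 6, 2)
  hex 15: (-9, 6, 3)
  hex 16: (-9, 5, 4)
  hex 17: (-9, 4, 5)
Sorted: 18 hexes.

Answer: -9 3 6
-9 4 5
-9 5 4
-9 6 3
-8 2 6
-8 6 2
-7 1 6
-7 6 1
-6 0 6
-6 6 0
-5 0 5
-5 5 0
-4 0 4
-4 4 0
-3 0 3
-3 1 2
-3 2 1
-3 3 0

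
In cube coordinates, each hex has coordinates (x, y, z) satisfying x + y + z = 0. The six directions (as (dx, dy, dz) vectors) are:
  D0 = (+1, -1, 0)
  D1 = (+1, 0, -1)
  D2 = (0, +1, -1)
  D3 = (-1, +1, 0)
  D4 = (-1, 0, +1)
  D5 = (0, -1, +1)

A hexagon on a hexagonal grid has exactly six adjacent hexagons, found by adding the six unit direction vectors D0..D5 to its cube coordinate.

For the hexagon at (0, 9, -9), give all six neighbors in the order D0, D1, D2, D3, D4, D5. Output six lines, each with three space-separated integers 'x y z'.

Center: (0, 9, -9). Add each direction:
  D0: (0, 9, -9) + (1, -1, 0) = (1, 8, -9)
  D1: (0, 9, -9) + (1, 0, -1) = (1, 9, -10)
  D2: (0, 9, -9) + (0, 1, -1) = (0, 10, -10)
  D3: (0, 9, -9) + (-1, 1, 0) = (-1, 10, -9)
  D4: (0, 9, -9) + (-1, 0, 1) = (-1, 9, -8)
  D5: (0, 9, -9) + (0, -1, 1) = (0, 8, -8)

Answer: 1 8 -9
1 9 -10
0 10 -10
-1 10 -9
-1 9 -8
0 8 -8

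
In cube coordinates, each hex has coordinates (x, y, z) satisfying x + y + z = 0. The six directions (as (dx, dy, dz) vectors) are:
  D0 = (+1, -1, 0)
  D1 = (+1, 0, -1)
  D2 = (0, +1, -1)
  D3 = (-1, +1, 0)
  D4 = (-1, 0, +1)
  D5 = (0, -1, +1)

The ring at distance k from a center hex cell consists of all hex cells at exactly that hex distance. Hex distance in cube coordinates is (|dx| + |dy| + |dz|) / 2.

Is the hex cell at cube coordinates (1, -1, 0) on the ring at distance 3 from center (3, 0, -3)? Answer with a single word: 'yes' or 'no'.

|px - cx| = |1 - 3| = 2
|py - cy| = |-1 - 0| = 1
|pz - cz| = |0 - (-3)| = 3
distance = (2+1+3)/2 = 6/2 = 3
radius = 3; distance == radius -> yes

Answer: yes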